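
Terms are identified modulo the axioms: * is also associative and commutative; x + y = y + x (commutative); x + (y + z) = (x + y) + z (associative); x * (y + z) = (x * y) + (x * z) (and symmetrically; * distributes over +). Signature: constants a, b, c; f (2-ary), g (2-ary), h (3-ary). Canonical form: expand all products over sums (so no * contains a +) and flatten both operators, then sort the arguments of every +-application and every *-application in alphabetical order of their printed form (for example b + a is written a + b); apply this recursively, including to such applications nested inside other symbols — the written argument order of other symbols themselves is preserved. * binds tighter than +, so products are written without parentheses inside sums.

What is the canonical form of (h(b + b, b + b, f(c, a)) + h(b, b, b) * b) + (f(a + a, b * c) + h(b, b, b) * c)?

Answer: b * h(b, b, b) + c * h(b, b, b) + f(a + a, b * c) + h(b + b, b + b, f(c, a))

Derivation:
Flatten:  h(b + b, b + b, f(c, a)) + b * h(b, b, b) + f(a + a, b * c) + c * h(b, b, b)
Sort:  b * h(b, b, b) + c * h(b, b, b) + f(a + a, b * c) + h(b + b, b + b, f(c, a))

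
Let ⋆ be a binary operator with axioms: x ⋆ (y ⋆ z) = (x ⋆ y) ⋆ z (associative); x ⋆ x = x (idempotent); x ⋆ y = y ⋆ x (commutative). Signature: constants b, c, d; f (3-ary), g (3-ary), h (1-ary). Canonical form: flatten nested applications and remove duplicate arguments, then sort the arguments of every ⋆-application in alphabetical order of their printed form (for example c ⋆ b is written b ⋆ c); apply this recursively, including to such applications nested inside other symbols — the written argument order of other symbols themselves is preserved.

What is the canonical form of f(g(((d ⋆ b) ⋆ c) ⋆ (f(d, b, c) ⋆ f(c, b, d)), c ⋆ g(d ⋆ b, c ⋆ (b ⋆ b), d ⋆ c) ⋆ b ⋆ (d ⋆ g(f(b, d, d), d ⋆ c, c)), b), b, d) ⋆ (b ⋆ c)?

Un-nest:  f(g(((d ⋆ b) ⋆ c) ⋆ (f(d, b, c) ⋆ f(c, b, d)), c ⋆ g(d ⋆ b, c ⋆ (b ⋆ b), d ⋆ c) ⋆ b ⋆ (d ⋆ g(f(b, d, d), d ⋆ c, c)), b), b, d) ⋆ b ⋆ c
Simplify inside:  f(g(((d ⋆ b) ⋆ c) ⋆ (f(d, b, c) ⋆ f(c, b, d)), c ⋆ g(d ⋆ b, c ⋆ (b ⋆ b), d ⋆ c) ⋆ b ⋆ (d ⋆ g(f(b, d, d), d ⋆ c, c)), b), b, d)  →  f(g(b ⋆ c ⋆ d ⋆ f(c, b, d) ⋆ f(d, b, c), b ⋆ c ⋆ d ⋆ g(b ⋆ d, b ⋆ c, c ⋆ d) ⋆ g(f(b, d, d), c ⋆ d, c), b), b, d)
Sort arguments:  b ⋆ c ⋆ f(g(b ⋆ c ⋆ d ⋆ f(c, b, d) ⋆ f(d, b, c), b ⋆ c ⋆ d ⋆ g(b ⋆ d, b ⋆ c, c ⋆ d) ⋆ g(f(b, d, d), c ⋆ d, c), b), b, d)

Answer: b ⋆ c ⋆ f(g(b ⋆ c ⋆ d ⋆ f(c, b, d) ⋆ f(d, b, c), b ⋆ c ⋆ d ⋆ g(b ⋆ d, b ⋆ c, c ⋆ d) ⋆ g(f(b, d, d), c ⋆ d, c), b), b, d)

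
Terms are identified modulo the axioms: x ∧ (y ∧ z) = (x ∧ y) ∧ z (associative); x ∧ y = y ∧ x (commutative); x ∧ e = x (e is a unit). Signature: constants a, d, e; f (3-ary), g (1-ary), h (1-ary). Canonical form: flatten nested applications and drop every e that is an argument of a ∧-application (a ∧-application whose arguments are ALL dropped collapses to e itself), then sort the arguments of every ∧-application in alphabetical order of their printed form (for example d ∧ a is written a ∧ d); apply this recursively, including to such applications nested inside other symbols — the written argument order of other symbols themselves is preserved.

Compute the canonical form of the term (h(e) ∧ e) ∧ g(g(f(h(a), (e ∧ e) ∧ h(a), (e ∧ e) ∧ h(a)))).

Un-nest:  h(e) ∧ e ∧ g(g(f(h(a), (e ∧ e) ∧ h(a), (e ∧ e) ∧ h(a))))
Canonicalize subterm:  g(g(f(h(a), (e ∧ e) ∧ h(a), (e ∧ e) ∧ h(a))))  →  g(g(f(h(a), h(a), h(a))))
Unit:  drop e
Sort:  g(g(f(h(a), h(a), h(a)))) ∧ h(e)

Answer: g(g(f(h(a), h(a), h(a)))) ∧ h(e)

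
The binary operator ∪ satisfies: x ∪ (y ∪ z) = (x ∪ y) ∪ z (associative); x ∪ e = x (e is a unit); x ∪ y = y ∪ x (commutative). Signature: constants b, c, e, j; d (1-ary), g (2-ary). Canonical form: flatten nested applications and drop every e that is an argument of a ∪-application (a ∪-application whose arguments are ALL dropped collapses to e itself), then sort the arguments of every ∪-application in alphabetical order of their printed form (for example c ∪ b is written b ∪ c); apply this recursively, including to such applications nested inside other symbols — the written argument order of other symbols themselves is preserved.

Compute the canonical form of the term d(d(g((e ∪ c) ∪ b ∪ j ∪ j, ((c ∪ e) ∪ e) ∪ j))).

Work inside:  ((c ∪ e) ∪ e) ∪ j
Merge nested applications:  c ∪ e ∪ e ∪ j
Unit:  drop e (×2)
Sort arguments:  c ∪ j
Rebuild:  d(d(g(b ∪ c ∪ j ∪ j, c ∪ j)))

Answer: d(d(g(b ∪ c ∪ j ∪ j, c ∪ j)))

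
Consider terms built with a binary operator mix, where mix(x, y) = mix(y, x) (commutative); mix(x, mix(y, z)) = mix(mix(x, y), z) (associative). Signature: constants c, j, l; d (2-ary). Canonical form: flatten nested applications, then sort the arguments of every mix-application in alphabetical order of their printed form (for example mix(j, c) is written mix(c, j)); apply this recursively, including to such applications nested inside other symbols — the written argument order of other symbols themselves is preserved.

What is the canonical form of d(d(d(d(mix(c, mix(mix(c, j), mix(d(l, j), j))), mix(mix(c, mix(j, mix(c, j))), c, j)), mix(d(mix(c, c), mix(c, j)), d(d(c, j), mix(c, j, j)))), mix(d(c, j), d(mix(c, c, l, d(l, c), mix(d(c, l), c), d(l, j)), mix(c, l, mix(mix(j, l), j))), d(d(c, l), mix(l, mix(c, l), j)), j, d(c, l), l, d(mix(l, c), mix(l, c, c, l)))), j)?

Work inside:  mix(d(c, j), d(mix(c, c, l, d(l, c), mix(d(c, l), c), d(l, j)), mix(c, l, mix(mix(j, l), j))), d(d(c, l), mix(l, mix(c, l), j)), j, d(c, l), l, d(mix(l, c), mix(l, c, c, l)))
Simplify inside:  d(mix(c, c, l, d(l, c), mix(d(c, l), c), d(l, j)), mix(c, l, mix(mix(j, l), j)))  →  d(mix(c, c, c, d(c, l), d(l, c), d(l, j), l), mix(c, j, j, l, l))
Inside:  d(d(c, l), mix(l, mix(c, l), j))  →  d(d(c, l), mix(c, j, l, l))
Simplify inside:  d(mix(l, c), mix(l, c, c, l))  →  d(mix(c, l), mix(c, c, l, l))
Order the arguments:  mix(d(c, j), d(c, l), d(d(c, l), mix(c, j, l, l)), d(mix(c, c, c, d(c, l), d(l, c), d(l, j), l), mix(c, j, j, l, l)), d(mix(c, l), mix(c, c, l, l)), j, l)
Rebuild:  d(d(d(d(mix(c, c, d(l, j), j, j), mix(c, c, c, j, j, j)), mix(d(d(c, j), mix(c, j, j)), d(mix(c, c), mix(c, j)))), mix(d(c, j), d(c, l), d(d(c, l), mix(c, j, l, l)), d(mix(c, c, c, d(c, l), d(l, c), d(l, j), l), mix(c, j, j, l, l)), d(mix(c, l), mix(c, c, l, l)), j, l)), j)

Answer: d(d(d(d(mix(c, c, d(l, j), j, j), mix(c, c, c, j, j, j)), mix(d(d(c, j), mix(c, j, j)), d(mix(c, c), mix(c, j)))), mix(d(c, j), d(c, l), d(d(c, l), mix(c, j, l, l)), d(mix(c, c, c, d(c, l), d(l, c), d(l, j), l), mix(c, j, j, l, l)), d(mix(c, l), mix(c, c, l, l)), j, l)), j)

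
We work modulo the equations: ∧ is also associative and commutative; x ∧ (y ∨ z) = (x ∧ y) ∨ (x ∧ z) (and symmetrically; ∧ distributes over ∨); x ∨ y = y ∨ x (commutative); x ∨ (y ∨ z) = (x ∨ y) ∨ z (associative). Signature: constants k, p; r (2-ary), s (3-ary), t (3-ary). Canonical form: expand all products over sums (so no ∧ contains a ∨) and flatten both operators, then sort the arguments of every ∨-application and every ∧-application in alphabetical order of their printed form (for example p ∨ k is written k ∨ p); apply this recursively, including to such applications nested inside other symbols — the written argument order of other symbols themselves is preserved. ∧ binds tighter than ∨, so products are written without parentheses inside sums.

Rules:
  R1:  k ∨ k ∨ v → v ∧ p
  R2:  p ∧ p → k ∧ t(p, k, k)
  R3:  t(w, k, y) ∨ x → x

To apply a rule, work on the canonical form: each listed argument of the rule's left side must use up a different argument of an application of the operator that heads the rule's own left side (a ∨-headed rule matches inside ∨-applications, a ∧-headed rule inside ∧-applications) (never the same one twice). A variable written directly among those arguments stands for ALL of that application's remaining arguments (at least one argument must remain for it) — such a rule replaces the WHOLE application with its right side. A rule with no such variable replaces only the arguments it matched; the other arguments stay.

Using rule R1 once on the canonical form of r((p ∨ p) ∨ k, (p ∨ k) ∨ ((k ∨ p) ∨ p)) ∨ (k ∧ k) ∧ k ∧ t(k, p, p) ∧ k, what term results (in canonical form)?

Canonical form:  k ∧ k ∧ k ∧ k ∧ t(k, p, p) ∨ r(k ∨ p ∨ p, k ∨ k ∨ p ∨ p ∨ p)
R1 matches:  uses k, k;  v := p ∨ p ∨ p
The variable takes the whole remainder — replace the entire application.
New term:  k ∧ k ∧ k ∧ k ∧ t(k, p, p) ∨ r(k ∨ p ∨ p, p ∧ p ∨ p ∧ p ∨ p ∧ p)

Answer: k ∧ k ∧ k ∧ k ∧ t(k, p, p) ∨ r(k ∨ p ∨ p, p ∧ p ∨ p ∧ p ∨ p ∧ p)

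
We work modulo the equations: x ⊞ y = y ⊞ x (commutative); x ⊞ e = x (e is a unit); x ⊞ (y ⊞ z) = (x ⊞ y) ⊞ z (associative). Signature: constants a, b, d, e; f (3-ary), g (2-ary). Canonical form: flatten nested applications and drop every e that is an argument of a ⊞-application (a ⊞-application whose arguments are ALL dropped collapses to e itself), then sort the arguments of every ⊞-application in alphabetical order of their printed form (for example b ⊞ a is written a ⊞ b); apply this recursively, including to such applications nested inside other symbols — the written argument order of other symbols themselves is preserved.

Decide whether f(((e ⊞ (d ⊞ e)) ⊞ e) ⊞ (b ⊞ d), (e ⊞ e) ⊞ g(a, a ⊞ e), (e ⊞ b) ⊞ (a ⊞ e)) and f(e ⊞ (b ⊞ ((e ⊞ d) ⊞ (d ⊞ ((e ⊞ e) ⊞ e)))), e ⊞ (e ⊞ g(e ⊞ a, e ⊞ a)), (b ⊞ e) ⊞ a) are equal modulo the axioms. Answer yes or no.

Left:  f(((e ⊞ (d ⊞ e)) ⊞ e) ⊞ (b ⊞ d), (e ⊞ e) ⊞ g(a, a ⊞ e), (e ⊞ b) ⊞ (a ⊞ e))
  Work inside:  ((e ⊞ (d ⊞ e)) ⊞ e) ⊞ (b ⊞ d)
  Un-nest:  e ⊞ d ⊞ e ⊞ e ⊞ b ⊞ d
  Drop the unit:  drop e (×3)
  Sort:  b ⊞ d ⊞ d
  Reassemble:  f(b ⊞ d ⊞ d, g(a, a), a ⊞ b)
Right:  f(e ⊞ (b ⊞ ((e ⊞ d) ⊞ (d ⊞ ((e ⊞ e) ⊞ e)))), e ⊞ (e ⊞ g(e ⊞ a, e ⊞ a)), (b ⊞ e) ⊞ a)
  Work inside:  e ⊞ (b ⊞ ((e ⊞ d) ⊞ (d ⊞ ((e ⊞ e) ⊞ e))))
  Un-nest:  e ⊞ b ⊞ e ⊞ d ⊞ d ⊞ e ⊞ e ⊞ e
  Unit:  drop e (×5)
  Order the arguments:  b ⊞ d ⊞ d
  Reassemble:  f(b ⊞ d ⊞ d, g(a, a), a ⊞ b)

Answer: yes — both canonical forms are f(b ⊞ d ⊞ d, g(a, a), a ⊞ b)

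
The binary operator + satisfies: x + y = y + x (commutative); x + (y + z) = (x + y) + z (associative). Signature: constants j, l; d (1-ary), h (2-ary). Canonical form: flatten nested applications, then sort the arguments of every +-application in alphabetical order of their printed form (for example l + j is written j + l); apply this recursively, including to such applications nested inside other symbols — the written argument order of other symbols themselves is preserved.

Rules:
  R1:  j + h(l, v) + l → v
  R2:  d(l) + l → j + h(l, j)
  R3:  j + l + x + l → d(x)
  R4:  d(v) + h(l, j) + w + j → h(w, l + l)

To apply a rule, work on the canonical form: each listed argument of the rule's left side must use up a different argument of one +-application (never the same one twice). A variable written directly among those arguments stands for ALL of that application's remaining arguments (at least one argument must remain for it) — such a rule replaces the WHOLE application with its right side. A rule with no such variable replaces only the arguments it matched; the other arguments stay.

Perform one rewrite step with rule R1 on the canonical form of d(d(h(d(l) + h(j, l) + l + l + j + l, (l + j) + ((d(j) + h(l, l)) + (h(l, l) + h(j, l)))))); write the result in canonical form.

Canonical form:  d(d(h(d(l) + h(j, l) + j + l + l + l, d(j) + h(j, l) + h(l, l) + h(l, l) + j + l)))
R1 matches:  uses h(l, l), j, l;  v := l
Giving:  d(d(h(d(l) + h(j, l) + j + l + l + l, d(j) + h(j, l) + h(l, l) + l)))

Answer: d(d(h(d(l) + h(j, l) + j + l + l + l, d(j) + h(j, l) + h(l, l) + l)))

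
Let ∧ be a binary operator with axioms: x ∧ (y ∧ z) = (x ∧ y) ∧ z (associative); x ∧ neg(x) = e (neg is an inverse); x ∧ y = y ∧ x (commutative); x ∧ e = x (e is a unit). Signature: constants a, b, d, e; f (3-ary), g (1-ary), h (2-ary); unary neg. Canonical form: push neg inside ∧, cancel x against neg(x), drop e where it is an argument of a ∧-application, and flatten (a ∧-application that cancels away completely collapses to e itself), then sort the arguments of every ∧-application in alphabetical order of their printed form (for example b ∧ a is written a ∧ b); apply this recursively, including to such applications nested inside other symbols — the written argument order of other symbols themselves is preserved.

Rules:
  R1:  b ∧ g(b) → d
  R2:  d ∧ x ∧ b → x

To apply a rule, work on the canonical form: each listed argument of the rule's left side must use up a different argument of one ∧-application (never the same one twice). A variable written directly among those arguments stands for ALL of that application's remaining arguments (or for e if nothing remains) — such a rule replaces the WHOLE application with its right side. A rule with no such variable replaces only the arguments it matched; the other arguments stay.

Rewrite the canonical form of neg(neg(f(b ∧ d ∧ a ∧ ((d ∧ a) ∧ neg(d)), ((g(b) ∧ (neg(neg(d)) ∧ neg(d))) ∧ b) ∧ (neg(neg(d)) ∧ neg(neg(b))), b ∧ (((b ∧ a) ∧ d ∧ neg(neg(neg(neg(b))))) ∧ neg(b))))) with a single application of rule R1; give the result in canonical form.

Canonical form:  f(a ∧ a ∧ b ∧ d, b ∧ b ∧ d ∧ g(b), a ∧ b ∧ b ∧ d)
Apply R1:  consuming b, g(b)
Giving:  f(a ∧ a ∧ b ∧ d, b ∧ d ∧ d, a ∧ b ∧ b ∧ d)

Answer: f(a ∧ a ∧ b ∧ d, b ∧ d ∧ d, a ∧ b ∧ b ∧ d)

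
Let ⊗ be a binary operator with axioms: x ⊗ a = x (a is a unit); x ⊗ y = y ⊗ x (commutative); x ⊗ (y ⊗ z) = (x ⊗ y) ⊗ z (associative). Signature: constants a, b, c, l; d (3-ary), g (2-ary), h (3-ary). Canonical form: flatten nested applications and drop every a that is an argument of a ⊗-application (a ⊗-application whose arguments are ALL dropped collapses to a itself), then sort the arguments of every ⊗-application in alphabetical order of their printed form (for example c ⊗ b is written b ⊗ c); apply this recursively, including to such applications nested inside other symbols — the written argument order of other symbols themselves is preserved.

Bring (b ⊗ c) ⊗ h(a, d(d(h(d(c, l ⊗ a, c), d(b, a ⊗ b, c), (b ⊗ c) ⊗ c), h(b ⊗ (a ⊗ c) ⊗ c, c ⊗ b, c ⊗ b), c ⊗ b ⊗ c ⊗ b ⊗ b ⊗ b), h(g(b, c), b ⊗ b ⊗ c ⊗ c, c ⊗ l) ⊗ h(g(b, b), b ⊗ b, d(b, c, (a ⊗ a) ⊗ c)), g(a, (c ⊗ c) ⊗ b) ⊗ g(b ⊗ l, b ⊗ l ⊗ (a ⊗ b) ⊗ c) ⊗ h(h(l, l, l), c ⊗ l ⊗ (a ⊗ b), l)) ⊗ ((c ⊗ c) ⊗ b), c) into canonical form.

Answer: b ⊗ c ⊗ h(a, b ⊗ c ⊗ c ⊗ d(d(h(d(c, l, c), d(b, b, c), b ⊗ c ⊗ c), h(b ⊗ c ⊗ c, b ⊗ c, b ⊗ c), b ⊗ b ⊗ b ⊗ b ⊗ c ⊗ c), h(g(b, b), b ⊗ b, d(b, c, c)) ⊗ h(g(b, c), b ⊗ b ⊗ c ⊗ c, c ⊗ l), g(a, b ⊗ c ⊗ c) ⊗ g(b ⊗ l, b ⊗ b ⊗ c ⊗ l) ⊗ h(h(l, l, l), b ⊗ c ⊗ l, l)), c)

Derivation:
Merge nested applications:  b ⊗ c ⊗ h(a, d(d(h(d(c, l ⊗ a, c), d(b, a ⊗ b, c), (b ⊗ c) ⊗ c), h(b ⊗ (a ⊗ c) ⊗ c, c ⊗ b, c ⊗ b), c ⊗ b ⊗ c ⊗ b ⊗ b ⊗ b), h(g(b, c), b ⊗ b ⊗ c ⊗ c, c ⊗ l) ⊗ h(g(b, b), b ⊗ b, d(b, c, (a ⊗ a) ⊗ c)), g(a, (c ⊗ c) ⊗ b) ⊗ g(b ⊗ l, b ⊗ l ⊗ (a ⊗ b) ⊗ c) ⊗ h(h(l, l, l), c ⊗ l ⊗ (a ⊗ b), l)) ⊗ ((c ⊗ c) ⊗ b), c)
Canonicalize subterm:  h(a, d(d(h(d(c, l ⊗ a, c), d(b, a ⊗ b, c), (b ⊗ c) ⊗ c), h(b ⊗ (a ⊗ c) ⊗ c, c ⊗ b, c ⊗ b), c ⊗ b ⊗ c ⊗ b ⊗ b ⊗ b), h(g(b, c), b ⊗ b ⊗ c ⊗ c, c ⊗ l) ⊗ h(g(b, b), b ⊗ b, d(b, c, (a ⊗ a) ⊗ c)), g(a, (c ⊗ c) ⊗ b) ⊗ g(b ⊗ l, b ⊗ l ⊗ (a ⊗ b) ⊗ c) ⊗ h(h(l, l, l), c ⊗ l ⊗ (a ⊗ b), l)) ⊗ ((c ⊗ c) ⊗ b), c)  →  h(a, b ⊗ c ⊗ c ⊗ d(d(h(d(c, l, c), d(b, b, c), b ⊗ c ⊗ c), h(b ⊗ c ⊗ c, b ⊗ c, b ⊗ c), b ⊗ b ⊗ b ⊗ b ⊗ c ⊗ c), h(g(b, b), b ⊗ b, d(b, c, c)) ⊗ h(g(b, c), b ⊗ b ⊗ c ⊗ c, c ⊗ l), g(a, b ⊗ c ⊗ c) ⊗ g(b ⊗ l, b ⊗ b ⊗ c ⊗ l) ⊗ h(h(l, l, l), b ⊗ c ⊗ l, l)), c)
Order the arguments:  b ⊗ c ⊗ h(a, b ⊗ c ⊗ c ⊗ d(d(h(d(c, l, c), d(b, b, c), b ⊗ c ⊗ c), h(b ⊗ c ⊗ c, b ⊗ c, b ⊗ c), b ⊗ b ⊗ b ⊗ b ⊗ c ⊗ c), h(g(b, b), b ⊗ b, d(b, c, c)) ⊗ h(g(b, c), b ⊗ b ⊗ c ⊗ c, c ⊗ l), g(a, b ⊗ c ⊗ c) ⊗ g(b ⊗ l, b ⊗ b ⊗ c ⊗ l) ⊗ h(h(l, l, l), b ⊗ c ⊗ l, l)), c)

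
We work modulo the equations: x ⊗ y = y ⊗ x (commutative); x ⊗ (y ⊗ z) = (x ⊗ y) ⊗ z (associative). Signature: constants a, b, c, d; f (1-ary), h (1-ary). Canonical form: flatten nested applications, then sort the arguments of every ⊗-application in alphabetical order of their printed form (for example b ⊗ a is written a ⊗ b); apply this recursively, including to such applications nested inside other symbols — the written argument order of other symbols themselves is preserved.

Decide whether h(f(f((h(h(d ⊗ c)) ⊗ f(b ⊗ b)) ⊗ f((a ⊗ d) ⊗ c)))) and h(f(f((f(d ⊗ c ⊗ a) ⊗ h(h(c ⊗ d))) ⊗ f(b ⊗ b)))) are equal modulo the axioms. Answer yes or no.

Left:  h(f(f((h(h(d ⊗ c)) ⊗ f(b ⊗ b)) ⊗ f((a ⊗ d) ⊗ c))))
  Focus inside:  (h(h(d ⊗ c)) ⊗ f(b ⊗ b)) ⊗ f((a ⊗ d) ⊗ c)
  Flatten:  h(h(d ⊗ c)) ⊗ f(b ⊗ b) ⊗ f((a ⊗ d) ⊗ c)
  Canonicalize subterm:  h(h(d ⊗ c))  →  h(h(c ⊗ d))
  Canonicalize subterm:  f((a ⊗ d) ⊗ c)  →  f(a ⊗ c ⊗ d)
  Order the arguments:  f(a ⊗ c ⊗ d) ⊗ f(b ⊗ b) ⊗ h(h(c ⊗ d))
  Rebuild:  h(f(f(f(a ⊗ c ⊗ d) ⊗ f(b ⊗ b) ⊗ h(h(c ⊗ d)))))
Right:  h(f(f((f(d ⊗ c ⊗ a) ⊗ h(h(c ⊗ d))) ⊗ f(b ⊗ b))))
  Descend into:  (f(d ⊗ c ⊗ a) ⊗ h(h(c ⊗ d))) ⊗ f(b ⊗ b)
  Flatten:  f(d ⊗ c ⊗ a) ⊗ h(h(c ⊗ d)) ⊗ f(b ⊗ b)
  Inside:  f(d ⊗ c ⊗ a)  →  f(a ⊗ c ⊗ d)
  Sort:  f(a ⊗ c ⊗ d) ⊗ f(b ⊗ b) ⊗ h(h(c ⊗ d))
  Rebuild:  h(f(f(f(a ⊗ c ⊗ d) ⊗ f(b ⊗ b) ⊗ h(h(c ⊗ d)))))

Answer: yes — both canonical forms are h(f(f(f(a ⊗ c ⊗ d) ⊗ f(b ⊗ b) ⊗ h(h(c ⊗ d)))))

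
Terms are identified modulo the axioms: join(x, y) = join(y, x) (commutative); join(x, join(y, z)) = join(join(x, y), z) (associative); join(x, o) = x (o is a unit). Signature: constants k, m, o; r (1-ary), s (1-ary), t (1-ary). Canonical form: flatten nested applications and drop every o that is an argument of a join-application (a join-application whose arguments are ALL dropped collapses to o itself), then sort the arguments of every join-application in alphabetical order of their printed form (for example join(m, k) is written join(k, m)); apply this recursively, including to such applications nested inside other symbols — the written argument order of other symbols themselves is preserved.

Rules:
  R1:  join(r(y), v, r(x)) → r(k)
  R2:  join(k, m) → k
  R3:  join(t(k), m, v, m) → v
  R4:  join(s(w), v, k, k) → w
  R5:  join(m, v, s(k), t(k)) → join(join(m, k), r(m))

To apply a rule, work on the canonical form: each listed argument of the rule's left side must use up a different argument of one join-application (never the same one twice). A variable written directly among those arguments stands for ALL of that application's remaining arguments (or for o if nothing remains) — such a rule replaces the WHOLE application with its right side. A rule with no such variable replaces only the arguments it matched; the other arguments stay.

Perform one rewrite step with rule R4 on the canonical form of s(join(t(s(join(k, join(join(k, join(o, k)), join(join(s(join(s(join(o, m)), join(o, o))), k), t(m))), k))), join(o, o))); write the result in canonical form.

Answer: s(t(s(s(m))))

Derivation:
Canonical form:  s(t(s(join(k, k, k, k, k, s(s(m)), t(m)))))
Apply R4:  consuming k, k, s(s(m));  v := join(k, k, k, t(m)), w := s(m)
The variable takes the whole remainder — replace the entire application.
Result:  s(t(s(s(m))))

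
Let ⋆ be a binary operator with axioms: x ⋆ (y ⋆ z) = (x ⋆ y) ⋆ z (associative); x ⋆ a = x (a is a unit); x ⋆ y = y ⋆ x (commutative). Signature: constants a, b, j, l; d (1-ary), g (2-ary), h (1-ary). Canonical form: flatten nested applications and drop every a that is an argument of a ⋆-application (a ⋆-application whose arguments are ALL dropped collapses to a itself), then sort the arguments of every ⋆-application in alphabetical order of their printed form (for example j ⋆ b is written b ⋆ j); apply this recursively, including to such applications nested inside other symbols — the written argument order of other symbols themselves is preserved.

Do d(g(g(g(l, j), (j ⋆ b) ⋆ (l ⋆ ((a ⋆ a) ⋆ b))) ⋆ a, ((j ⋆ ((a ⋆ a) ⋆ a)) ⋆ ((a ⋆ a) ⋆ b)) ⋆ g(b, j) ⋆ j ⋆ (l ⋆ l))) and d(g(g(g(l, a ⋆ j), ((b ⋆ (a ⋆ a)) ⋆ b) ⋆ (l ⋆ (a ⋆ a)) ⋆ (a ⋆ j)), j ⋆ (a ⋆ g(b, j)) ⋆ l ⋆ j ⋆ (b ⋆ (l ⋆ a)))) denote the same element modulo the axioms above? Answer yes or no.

Answer: yes — both canonical forms are d(g(g(g(l, j), b ⋆ b ⋆ j ⋆ l), b ⋆ g(b, j) ⋆ j ⋆ j ⋆ l ⋆ l))

Derivation:
Left:  d(g(g(g(l, j), (j ⋆ b) ⋆ (l ⋆ ((a ⋆ a) ⋆ b))) ⋆ a, ((j ⋆ ((a ⋆ a) ⋆ a)) ⋆ ((a ⋆ a) ⋆ b)) ⋆ g(b, j) ⋆ j ⋆ (l ⋆ l)))
  Focus inside:  ((j ⋆ ((a ⋆ a) ⋆ a)) ⋆ ((a ⋆ a) ⋆ b)) ⋆ g(b, j) ⋆ j ⋆ (l ⋆ l)
  Un-nest:  j ⋆ a ⋆ a ⋆ a ⋆ a ⋆ a ⋆ b ⋆ g(b, j) ⋆ j ⋆ l ⋆ l
  Units out:  drop a (×5)
  Sort:  b ⋆ g(b, j) ⋆ j ⋆ j ⋆ l ⋆ l
  Reassemble:  d(g(g(g(l, j), b ⋆ b ⋆ j ⋆ l), b ⋆ g(b, j) ⋆ j ⋆ j ⋆ l ⋆ l))
Right:  d(g(g(g(l, a ⋆ j), ((b ⋆ (a ⋆ a)) ⋆ b) ⋆ (l ⋆ (a ⋆ a)) ⋆ (a ⋆ j)), j ⋆ (a ⋆ g(b, j)) ⋆ l ⋆ j ⋆ (b ⋆ (l ⋆ a))))
  Descend into:  ((b ⋆ (a ⋆ a)) ⋆ b) ⋆ (l ⋆ (a ⋆ a)) ⋆ (a ⋆ j)
  Merge nested applications:  b ⋆ a ⋆ a ⋆ b ⋆ l ⋆ a ⋆ a ⋆ a ⋆ j
  Unit:  drop a (×5)
  Sort arguments:  b ⋆ b ⋆ j ⋆ l
  Put back:  d(g(g(g(l, j), b ⋆ b ⋆ j ⋆ l), b ⋆ g(b, j) ⋆ j ⋆ j ⋆ l ⋆ l))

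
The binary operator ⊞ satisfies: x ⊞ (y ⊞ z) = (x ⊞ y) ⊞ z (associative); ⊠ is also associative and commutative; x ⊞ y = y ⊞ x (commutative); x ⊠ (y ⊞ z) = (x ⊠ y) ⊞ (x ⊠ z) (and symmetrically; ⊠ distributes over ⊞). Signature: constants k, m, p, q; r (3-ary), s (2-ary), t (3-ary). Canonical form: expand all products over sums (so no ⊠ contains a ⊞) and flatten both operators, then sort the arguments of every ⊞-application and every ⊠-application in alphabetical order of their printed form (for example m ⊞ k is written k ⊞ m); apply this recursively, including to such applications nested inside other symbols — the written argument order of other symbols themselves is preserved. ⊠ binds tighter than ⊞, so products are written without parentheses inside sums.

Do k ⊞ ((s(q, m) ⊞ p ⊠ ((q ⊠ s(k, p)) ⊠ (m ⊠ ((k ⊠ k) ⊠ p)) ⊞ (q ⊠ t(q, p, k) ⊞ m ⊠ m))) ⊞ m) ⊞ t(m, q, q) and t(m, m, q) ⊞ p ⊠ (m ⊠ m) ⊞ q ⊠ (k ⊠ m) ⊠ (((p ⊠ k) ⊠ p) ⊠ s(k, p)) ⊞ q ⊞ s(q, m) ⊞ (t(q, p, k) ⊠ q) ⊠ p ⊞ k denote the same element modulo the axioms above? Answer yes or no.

Left:  k ⊞ ((s(q, m) ⊞ p ⊠ ((q ⊠ s(k, p)) ⊠ (m ⊠ ((k ⊠ k) ⊠ p)) ⊞ (q ⊠ t(q, p, k) ⊞ m ⊠ m))) ⊞ m) ⊞ t(m, q, q)
  Distribute:  k ⊞ s(q, m) ⊞ k ⊠ k ⊠ m ⊠ p ⊠ p ⊠ q ⊠ s(k, p) ⊞ p ⊠ q ⊠ t(q, p, k) ⊞ m ⊠ m ⊠ p ⊞ m ⊞ t(m, q, q)
  Sort arguments:  k ⊞ k ⊠ k ⊠ m ⊠ p ⊠ p ⊠ q ⊠ s(k, p) ⊞ m ⊞ m ⊠ m ⊠ p ⊞ p ⊠ q ⊠ t(q, p, k) ⊞ s(q, m) ⊞ t(m, q, q)
Right:  t(m, m, q) ⊞ p ⊠ (m ⊠ m) ⊞ q ⊠ (k ⊠ m) ⊠ (((p ⊠ k) ⊠ p) ⊠ s(k, p)) ⊞ q ⊞ s(q, m) ⊞ (t(q, p, k) ⊠ q) ⊠ p ⊞ k
  Un-nest:  t(m, m, q) ⊞ m ⊠ m ⊠ p ⊞ k ⊠ k ⊠ m ⊠ p ⊠ p ⊠ q ⊠ s(k, p) ⊞ q ⊞ s(q, m) ⊞ p ⊠ q ⊠ t(q, p, k) ⊞ k
  Order the arguments:  k ⊞ k ⊠ k ⊠ m ⊠ p ⊠ p ⊠ q ⊠ s(k, p) ⊞ m ⊠ m ⊠ p ⊞ p ⊠ q ⊠ t(q, p, k) ⊞ q ⊞ s(q, m) ⊞ t(m, m, q)

Answer: no — k ⊞ k ⊠ k ⊠ m ⊠ p ⊠ p ⊠ q ⊠ s(k, p) ⊞ m ⊞ m ⊠ m ⊠ p ⊞ p ⊠ q ⊠ t(q, p, k) ⊞ s(q, m) ⊞ t(m, q, q) vs k ⊞ k ⊠ k ⊠ m ⊠ p ⊠ p ⊠ q ⊠ s(k, p) ⊞ m ⊠ m ⊠ p ⊞ p ⊠ q ⊠ t(q, p, k) ⊞ q ⊞ s(q, m) ⊞ t(m, m, q)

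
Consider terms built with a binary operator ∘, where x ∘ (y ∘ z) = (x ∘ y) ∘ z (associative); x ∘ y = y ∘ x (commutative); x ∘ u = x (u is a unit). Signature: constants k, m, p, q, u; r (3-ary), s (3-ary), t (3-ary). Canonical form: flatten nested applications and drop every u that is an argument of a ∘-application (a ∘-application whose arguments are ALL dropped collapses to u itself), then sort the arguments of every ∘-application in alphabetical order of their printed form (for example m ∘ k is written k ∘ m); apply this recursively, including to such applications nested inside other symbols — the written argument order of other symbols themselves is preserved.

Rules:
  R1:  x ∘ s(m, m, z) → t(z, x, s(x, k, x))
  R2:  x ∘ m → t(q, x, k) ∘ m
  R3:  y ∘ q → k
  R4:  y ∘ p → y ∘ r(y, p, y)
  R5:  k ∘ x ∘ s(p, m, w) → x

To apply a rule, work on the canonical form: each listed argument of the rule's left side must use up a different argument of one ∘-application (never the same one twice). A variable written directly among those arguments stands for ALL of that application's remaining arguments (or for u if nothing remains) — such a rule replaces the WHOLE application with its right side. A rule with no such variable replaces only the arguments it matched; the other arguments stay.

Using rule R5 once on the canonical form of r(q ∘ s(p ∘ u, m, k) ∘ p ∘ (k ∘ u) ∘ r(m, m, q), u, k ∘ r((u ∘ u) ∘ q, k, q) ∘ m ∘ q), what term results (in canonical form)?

Answer: r(p ∘ q ∘ r(m, m, q), u, k ∘ m ∘ q ∘ r(q, k, q))

Derivation:
Canonical form:  r(k ∘ p ∘ q ∘ r(m, m, q) ∘ s(p, m, k), u, k ∘ m ∘ q ∘ r(q, k, q))
R5 matches:  uses k, s(p, m, k);  w := k, x := p ∘ q ∘ r(m, m, q)
The extension variable absorbs all remaining arguments, so the whole application is rewritten.
Result:  r(p ∘ q ∘ r(m, m, q), u, k ∘ m ∘ q ∘ r(q, k, q))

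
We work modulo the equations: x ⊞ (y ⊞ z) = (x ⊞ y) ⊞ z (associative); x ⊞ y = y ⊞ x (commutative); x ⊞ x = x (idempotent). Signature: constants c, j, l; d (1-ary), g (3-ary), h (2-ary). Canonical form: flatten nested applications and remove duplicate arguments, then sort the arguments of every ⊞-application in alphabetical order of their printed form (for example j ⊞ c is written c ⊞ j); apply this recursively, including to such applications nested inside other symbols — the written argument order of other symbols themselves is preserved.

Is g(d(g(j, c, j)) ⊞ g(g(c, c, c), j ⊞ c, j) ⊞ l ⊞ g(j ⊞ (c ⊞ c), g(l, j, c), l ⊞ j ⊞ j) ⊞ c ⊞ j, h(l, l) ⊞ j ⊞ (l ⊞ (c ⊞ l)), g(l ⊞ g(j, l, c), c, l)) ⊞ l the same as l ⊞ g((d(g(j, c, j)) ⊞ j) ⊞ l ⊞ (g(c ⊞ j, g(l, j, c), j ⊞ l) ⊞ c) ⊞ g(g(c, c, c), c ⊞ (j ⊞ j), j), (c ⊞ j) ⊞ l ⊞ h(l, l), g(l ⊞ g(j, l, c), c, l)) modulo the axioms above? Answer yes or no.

Answer: yes — both canonical forms are g(c ⊞ d(g(j, c, j)) ⊞ g(c ⊞ j, g(l, j, c), j ⊞ l) ⊞ g(g(c, c, c), c ⊞ j, j) ⊞ j ⊞ l, c ⊞ h(l, l) ⊞ j ⊞ l, g(g(j, l, c) ⊞ l, c, l)) ⊞ l

Derivation:
Left:  g(d(g(j, c, j)) ⊞ g(g(c, c, c), j ⊞ c, j) ⊞ l ⊞ g(j ⊞ (c ⊞ c), g(l, j, c), l ⊞ j ⊞ j) ⊞ c ⊞ j, h(l, l) ⊞ j ⊞ (l ⊞ (c ⊞ l)), g(l ⊞ g(j, l, c), c, l)) ⊞ l
  Inside:  g(d(g(j, c, j)) ⊞ g(g(c, c, c), j ⊞ c, j) ⊞ l ⊞ g(j ⊞ (c ⊞ c), g(l, j, c), l ⊞ j ⊞ j) ⊞ c ⊞ j, h(l, l) ⊞ j ⊞ (l ⊞ (c ⊞ l)), g(l ⊞ g(j, l, c), c, l))  →  g(c ⊞ d(g(j, c, j)) ⊞ g(c ⊞ j, g(l, j, c), j ⊞ l) ⊞ g(g(c, c, c), c ⊞ j, j) ⊞ j ⊞ l, c ⊞ h(l, l) ⊞ j ⊞ l, g(g(j, l, c) ⊞ l, c, l))
  Sort:  g(c ⊞ d(g(j, c, j)) ⊞ g(c ⊞ j, g(l, j, c), j ⊞ l) ⊞ g(g(c, c, c), c ⊞ j, j) ⊞ j ⊞ l, c ⊞ h(l, l) ⊞ j ⊞ l, g(g(j, l, c) ⊞ l, c, l)) ⊞ l
Right:  l ⊞ g((d(g(j, c, j)) ⊞ j) ⊞ l ⊞ (g(c ⊞ j, g(l, j, c), j ⊞ l) ⊞ c) ⊞ g(g(c, c, c), c ⊞ (j ⊞ j), j), (c ⊞ j) ⊞ l ⊞ h(l, l), g(l ⊞ g(j, l, c), c, l))
  Canonicalize subterm:  g((d(g(j, c, j)) ⊞ j) ⊞ l ⊞ (g(c ⊞ j, g(l, j, c), j ⊞ l) ⊞ c) ⊞ g(g(c, c, c), c ⊞ (j ⊞ j), j), (c ⊞ j) ⊞ l ⊞ h(l, l), g(l ⊞ g(j, l, c), c, l))  →  g(c ⊞ d(g(j, c, j)) ⊞ g(c ⊞ j, g(l, j, c), j ⊞ l) ⊞ g(g(c, c, c), c ⊞ j, j) ⊞ j ⊞ l, c ⊞ h(l, l) ⊞ j ⊞ l, g(g(j, l, c) ⊞ l, c, l))
  Sort:  g(c ⊞ d(g(j, c, j)) ⊞ g(c ⊞ j, g(l, j, c), j ⊞ l) ⊞ g(g(c, c, c), c ⊞ j, j) ⊞ j ⊞ l, c ⊞ h(l, l) ⊞ j ⊞ l, g(g(j, l, c) ⊞ l, c, l)) ⊞ l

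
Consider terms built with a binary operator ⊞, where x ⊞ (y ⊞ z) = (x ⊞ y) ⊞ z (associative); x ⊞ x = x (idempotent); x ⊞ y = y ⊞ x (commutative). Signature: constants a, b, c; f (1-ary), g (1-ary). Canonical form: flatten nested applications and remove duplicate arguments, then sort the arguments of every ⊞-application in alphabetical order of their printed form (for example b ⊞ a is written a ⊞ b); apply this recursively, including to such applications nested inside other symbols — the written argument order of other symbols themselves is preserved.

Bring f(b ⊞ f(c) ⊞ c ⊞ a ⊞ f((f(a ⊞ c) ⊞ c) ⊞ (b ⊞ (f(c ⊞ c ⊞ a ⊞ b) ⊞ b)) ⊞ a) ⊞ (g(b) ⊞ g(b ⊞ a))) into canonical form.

Answer: f(a ⊞ b ⊞ c ⊞ f(a ⊞ b ⊞ c ⊞ f(a ⊞ b ⊞ c) ⊞ f(a ⊞ c)) ⊞ f(c) ⊞ g(a ⊞ b) ⊞ g(b))

Derivation:
Focus inside:  b ⊞ f(c) ⊞ c ⊞ a ⊞ f((f(a ⊞ c) ⊞ c) ⊞ (b ⊞ (f(c ⊞ c ⊞ a ⊞ b) ⊞ b)) ⊞ a) ⊞ (g(b) ⊞ g(b ⊞ a))
Flatten:  b ⊞ f(c) ⊞ c ⊞ a ⊞ f((f(a ⊞ c) ⊞ c) ⊞ (b ⊞ (f(c ⊞ c ⊞ a ⊞ b) ⊞ b)) ⊞ a) ⊞ g(b) ⊞ g(b ⊞ a)
Inside:  f((f(a ⊞ c) ⊞ c) ⊞ (b ⊞ (f(c ⊞ c ⊞ a ⊞ b) ⊞ b)) ⊞ a)  →  f(a ⊞ b ⊞ c ⊞ f(a ⊞ b ⊞ c) ⊞ f(a ⊞ c))
Simplify inside:  g(b ⊞ a)  →  g(a ⊞ b)
Order the arguments:  a ⊞ b ⊞ c ⊞ f(a ⊞ b ⊞ c ⊞ f(a ⊞ b ⊞ c) ⊞ f(a ⊞ c)) ⊞ f(c) ⊞ g(a ⊞ b) ⊞ g(b)
Rebuild:  f(a ⊞ b ⊞ c ⊞ f(a ⊞ b ⊞ c ⊞ f(a ⊞ b ⊞ c) ⊞ f(a ⊞ c)) ⊞ f(c) ⊞ g(a ⊞ b) ⊞ g(b))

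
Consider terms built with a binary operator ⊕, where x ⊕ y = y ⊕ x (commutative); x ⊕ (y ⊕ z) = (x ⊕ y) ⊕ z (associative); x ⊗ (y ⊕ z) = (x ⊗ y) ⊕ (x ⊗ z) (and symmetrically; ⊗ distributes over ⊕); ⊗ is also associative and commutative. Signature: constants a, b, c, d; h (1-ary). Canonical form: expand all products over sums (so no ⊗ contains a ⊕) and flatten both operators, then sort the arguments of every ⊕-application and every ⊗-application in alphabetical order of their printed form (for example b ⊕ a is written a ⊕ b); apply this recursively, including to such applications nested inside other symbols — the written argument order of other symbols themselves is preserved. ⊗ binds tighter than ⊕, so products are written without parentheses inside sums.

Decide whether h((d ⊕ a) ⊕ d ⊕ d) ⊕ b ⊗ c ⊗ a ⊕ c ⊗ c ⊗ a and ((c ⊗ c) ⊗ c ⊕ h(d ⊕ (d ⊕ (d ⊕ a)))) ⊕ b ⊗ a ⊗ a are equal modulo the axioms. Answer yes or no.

Left:  h((d ⊕ a) ⊕ d ⊕ d) ⊕ b ⊗ c ⊗ a ⊕ c ⊗ c ⊗ a
  Merge nested applications:  h(a ⊕ d ⊕ d ⊕ d) ⊕ a ⊗ b ⊗ c ⊕ a ⊗ c ⊗ c
  Sort arguments:  a ⊗ b ⊗ c ⊕ a ⊗ c ⊗ c ⊕ h(a ⊕ d ⊕ d ⊕ d)
Right:  ((c ⊗ c) ⊗ c ⊕ h(d ⊕ (d ⊕ (d ⊕ a)))) ⊕ b ⊗ a ⊗ a
  Merge nested applications:  c ⊗ c ⊗ c ⊕ h(a ⊕ d ⊕ d ⊕ d) ⊕ a ⊗ a ⊗ b
  Sort:  a ⊗ a ⊗ b ⊕ c ⊗ c ⊗ c ⊕ h(a ⊕ d ⊕ d ⊕ d)

Answer: no — a ⊗ b ⊗ c ⊕ a ⊗ c ⊗ c ⊕ h(a ⊕ d ⊕ d ⊕ d) vs a ⊗ a ⊗ b ⊕ c ⊗ c ⊗ c ⊕ h(a ⊕ d ⊕ d ⊕ d)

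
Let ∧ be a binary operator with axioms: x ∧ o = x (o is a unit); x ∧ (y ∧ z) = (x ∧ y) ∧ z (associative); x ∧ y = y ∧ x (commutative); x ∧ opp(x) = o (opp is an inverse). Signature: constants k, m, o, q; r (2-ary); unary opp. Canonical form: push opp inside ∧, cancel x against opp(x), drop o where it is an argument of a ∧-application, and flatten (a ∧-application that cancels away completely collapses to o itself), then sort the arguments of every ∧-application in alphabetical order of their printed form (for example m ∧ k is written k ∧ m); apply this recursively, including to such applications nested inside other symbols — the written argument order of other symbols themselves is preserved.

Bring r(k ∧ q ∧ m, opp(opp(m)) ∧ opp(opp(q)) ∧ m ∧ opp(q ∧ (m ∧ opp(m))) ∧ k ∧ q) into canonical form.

Work inside:  opp(opp(m)) ∧ opp(opp(q)) ∧ m ∧ opp(q ∧ (m ∧ opp(m))) ∧ k ∧ q
Push opp inside:  distribute opp over ∧ and collapse double opp
Combine occurrences:  m ∧ m ∧ q ∧ k
Sort:  k ∧ m ∧ m ∧ q
Rebuild:  r(k ∧ m ∧ q, k ∧ m ∧ m ∧ q)

Answer: r(k ∧ m ∧ q, k ∧ m ∧ m ∧ q)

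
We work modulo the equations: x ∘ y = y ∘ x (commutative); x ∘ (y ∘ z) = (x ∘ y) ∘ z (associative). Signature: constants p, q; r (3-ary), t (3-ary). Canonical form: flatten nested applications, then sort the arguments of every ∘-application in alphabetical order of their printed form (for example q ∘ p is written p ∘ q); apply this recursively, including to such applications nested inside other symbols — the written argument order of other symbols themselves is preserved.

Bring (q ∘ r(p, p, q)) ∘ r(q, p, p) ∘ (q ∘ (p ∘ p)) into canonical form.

Flatten:  q ∘ r(p, p, q) ∘ r(q, p, p) ∘ q ∘ p ∘ p
Sort:  p ∘ p ∘ q ∘ q ∘ r(p, p, q) ∘ r(q, p, p)

Answer: p ∘ p ∘ q ∘ q ∘ r(p, p, q) ∘ r(q, p, p)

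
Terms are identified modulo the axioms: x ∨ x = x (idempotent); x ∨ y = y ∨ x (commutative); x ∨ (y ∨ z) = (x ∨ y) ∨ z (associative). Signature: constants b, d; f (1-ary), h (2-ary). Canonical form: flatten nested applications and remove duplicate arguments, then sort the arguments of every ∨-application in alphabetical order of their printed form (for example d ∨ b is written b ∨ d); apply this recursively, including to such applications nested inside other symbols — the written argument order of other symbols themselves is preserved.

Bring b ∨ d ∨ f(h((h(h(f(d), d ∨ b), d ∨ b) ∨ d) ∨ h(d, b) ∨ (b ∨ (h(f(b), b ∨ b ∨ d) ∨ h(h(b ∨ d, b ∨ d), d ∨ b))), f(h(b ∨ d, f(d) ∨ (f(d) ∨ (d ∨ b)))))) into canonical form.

Answer: b ∨ d ∨ f(h(b ∨ d ∨ h(d, b) ∨ h(f(b), b ∨ d) ∨ h(h(b ∨ d, b ∨ d), b ∨ d) ∨ h(h(f(d), b ∨ d), b ∨ d), f(h(b ∨ d, b ∨ d ∨ f(d)))))

Derivation:
Inside:  f(h((h(h(f(d), d ∨ b), d ∨ b) ∨ d) ∨ h(d, b) ∨ (b ∨ (h(f(b), b ∨ b ∨ d) ∨ h(h(b ∨ d, b ∨ d), d ∨ b))), f(h(b ∨ d, f(d) ∨ (f(d) ∨ (d ∨ b))))))  →  f(h(b ∨ d ∨ h(d, b) ∨ h(f(b), b ∨ d) ∨ h(h(b ∨ d, b ∨ d), b ∨ d) ∨ h(h(f(d), b ∨ d), b ∨ d), f(h(b ∨ d, b ∨ d ∨ f(d)))))
Sort:  b ∨ d ∨ f(h(b ∨ d ∨ h(d, b) ∨ h(f(b), b ∨ d) ∨ h(h(b ∨ d, b ∨ d), b ∨ d) ∨ h(h(f(d), b ∨ d), b ∨ d), f(h(b ∨ d, b ∨ d ∨ f(d)))))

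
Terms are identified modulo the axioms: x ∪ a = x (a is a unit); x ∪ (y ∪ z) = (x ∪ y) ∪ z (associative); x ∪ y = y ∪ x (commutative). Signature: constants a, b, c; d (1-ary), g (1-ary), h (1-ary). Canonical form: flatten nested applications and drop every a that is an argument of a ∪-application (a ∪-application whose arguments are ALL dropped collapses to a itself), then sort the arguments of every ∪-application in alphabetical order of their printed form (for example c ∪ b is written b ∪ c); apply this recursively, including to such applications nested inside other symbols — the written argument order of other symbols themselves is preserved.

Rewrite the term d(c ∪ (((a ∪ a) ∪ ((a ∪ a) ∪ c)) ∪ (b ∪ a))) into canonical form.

Answer: d(b ∪ c ∪ c)

Derivation:
Descend into:  c ∪ (((a ∪ a) ∪ ((a ∪ a) ∪ c)) ∪ (b ∪ a))
Merge nested applications:  c ∪ a ∪ a ∪ a ∪ a ∪ c ∪ b ∪ a
Unit:  drop a (×5)
Sort arguments:  b ∪ c ∪ c
Put back:  d(b ∪ c ∪ c)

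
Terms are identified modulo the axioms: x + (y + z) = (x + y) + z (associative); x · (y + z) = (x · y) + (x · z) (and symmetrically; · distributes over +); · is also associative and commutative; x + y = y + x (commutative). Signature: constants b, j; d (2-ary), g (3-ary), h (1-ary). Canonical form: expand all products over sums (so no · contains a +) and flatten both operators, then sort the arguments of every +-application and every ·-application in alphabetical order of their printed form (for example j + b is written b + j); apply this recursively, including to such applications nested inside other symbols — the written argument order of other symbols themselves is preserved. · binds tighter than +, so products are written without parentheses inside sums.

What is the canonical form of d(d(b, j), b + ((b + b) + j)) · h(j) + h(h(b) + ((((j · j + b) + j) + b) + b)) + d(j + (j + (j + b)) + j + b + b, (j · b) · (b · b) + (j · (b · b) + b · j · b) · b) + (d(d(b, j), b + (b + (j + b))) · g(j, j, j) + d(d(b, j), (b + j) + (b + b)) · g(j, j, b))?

Expand products over sums:  d(d(b, j), b + b + b + j) · h(j) + h(b + b + b + h(b) + j + j · j) + d(b + b + b + j + j + j + j, b · b · b · j + b · b · b · j + b · b · b · j) + d(d(b, j), b + b + b + j) · g(j, j, j) + d(d(b, j), b + b + b + j) · g(j, j, b)
Sort arguments:  d(b + b + b + j + j + j + j, b · b · b · j + b · b · b · j + b · b · b · j) + d(d(b, j), b + b + b + j) · g(j, j, b) + d(d(b, j), b + b + b + j) · g(j, j, j) + d(d(b, j), b + b + b + j) · h(j) + h(b + b + b + h(b) + j + j · j)

Answer: d(b + b + b + j + j + j + j, b · b · b · j + b · b · b · j + b · b · b · j) + d(d(b, j), b + b + b + j) · g(j, j, b) + d(d(b, j), b + b + b + j) · g(j, j, j) + d(d(b, j), b + b + b + j) · h(j) + h(b + b + b + h(b) + j + j · j)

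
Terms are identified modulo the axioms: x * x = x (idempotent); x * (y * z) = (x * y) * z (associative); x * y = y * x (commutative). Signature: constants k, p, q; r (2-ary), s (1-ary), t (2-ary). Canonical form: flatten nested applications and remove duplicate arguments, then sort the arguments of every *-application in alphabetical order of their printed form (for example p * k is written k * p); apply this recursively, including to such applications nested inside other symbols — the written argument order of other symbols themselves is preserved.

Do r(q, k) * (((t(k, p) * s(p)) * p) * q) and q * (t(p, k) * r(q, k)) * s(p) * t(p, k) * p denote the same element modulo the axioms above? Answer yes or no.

Left:  r(q, k) * (((t(k, p) * s(p)) * p) * q)
  Un-nest:  r(q, k) * t(k, p) * s(p) * p * q
  Order the arguments:  p * q * r(q, k) * s(p) * t(k, p)
Right:  q * (t(p, k) * r(q, k)) * s(p) * t(p, k) * p
  Flatten:  q * t(p, k) * r(q, k) * s(p) * t(p, k) * p
  Drop duplicates:  drop duplicate t(p, k)
  Order the arguments:  p * q * r(q, k) * s(p) * t(p, k)

Answer: no — p * q * r(q, k) * s(p) * t(k, p) vs p * q * r(q, k) * s(p) * t(p, k)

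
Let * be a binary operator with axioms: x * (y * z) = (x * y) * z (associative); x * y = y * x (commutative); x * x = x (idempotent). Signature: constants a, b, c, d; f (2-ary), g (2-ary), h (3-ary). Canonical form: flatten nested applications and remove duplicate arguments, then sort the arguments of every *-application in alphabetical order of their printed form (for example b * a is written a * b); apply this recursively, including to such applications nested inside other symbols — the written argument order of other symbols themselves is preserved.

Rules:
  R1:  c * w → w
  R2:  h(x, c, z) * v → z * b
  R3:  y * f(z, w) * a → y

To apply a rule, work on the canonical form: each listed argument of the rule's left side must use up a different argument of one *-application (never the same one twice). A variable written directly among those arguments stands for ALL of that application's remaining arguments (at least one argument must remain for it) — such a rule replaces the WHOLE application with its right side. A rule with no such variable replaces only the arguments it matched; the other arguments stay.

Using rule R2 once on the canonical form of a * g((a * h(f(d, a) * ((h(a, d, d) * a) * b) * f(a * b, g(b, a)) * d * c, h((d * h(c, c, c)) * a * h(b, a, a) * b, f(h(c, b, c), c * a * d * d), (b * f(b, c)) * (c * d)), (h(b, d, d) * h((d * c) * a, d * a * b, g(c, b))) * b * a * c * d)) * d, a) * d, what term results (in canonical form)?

Answer: a * d * g(a * d * h(a * b * c * d * f(a * b, g(b, a)) * f(d, a) * h(a, d, d), h(b * c, f(h(c, b, c), a * c * d), b * c * d * f(b, c)), a * b * c * d * h(a * c * d, a * b * d, g(c, b)) * h(b, d, d)), a)

Derivation:
Canonical form:  a * d * g(a * d * h(a * b * c * d * f(a * b, g(b, a)) * f(d, a) * h(a, d, d), h(a * b * d * h(b, a, a) * h(c, c, c), f(h(c, b, c), a * c * d), b * c * d * f(b, c)), a * b * c * d * h(a * c * d, a * b * d, g(c, b)) * h(b, d, d)), a)
R2 matches:  uses h(c, c, c);  v := a * b * d * h(b, a, a), x := c, z := c
The extension variable absorbs all remaining arguments, so the whole application is rewritten.
New term:  a * d * g(a * d * h(a * b * c * d * f(a * b, g(b, a)) * f(d, a) * h(a, d, d), h(b * c, f(h(c, b, c), a * c * d), b * c * d * f(b, c)), a * b * c * d * h(a * c * d, a * b * d, g(c, b)) * h(b, d, d)), a)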